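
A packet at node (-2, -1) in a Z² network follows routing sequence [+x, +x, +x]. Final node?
(1, -1)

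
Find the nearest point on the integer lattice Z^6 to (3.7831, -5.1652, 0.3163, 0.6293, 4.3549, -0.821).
(4, -5, 0, 1, 4, -1)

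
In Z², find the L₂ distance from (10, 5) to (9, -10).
15.0333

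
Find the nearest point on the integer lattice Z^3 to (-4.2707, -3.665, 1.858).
(-4, -4, 2)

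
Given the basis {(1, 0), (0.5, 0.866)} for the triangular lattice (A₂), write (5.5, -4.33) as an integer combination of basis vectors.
8b₁ - 5b₂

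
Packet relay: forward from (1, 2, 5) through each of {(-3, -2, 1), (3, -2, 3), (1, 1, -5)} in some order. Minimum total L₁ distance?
29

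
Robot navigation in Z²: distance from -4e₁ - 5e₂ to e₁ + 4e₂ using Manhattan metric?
14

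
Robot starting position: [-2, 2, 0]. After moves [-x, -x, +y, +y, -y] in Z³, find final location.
(-4, 3, 0)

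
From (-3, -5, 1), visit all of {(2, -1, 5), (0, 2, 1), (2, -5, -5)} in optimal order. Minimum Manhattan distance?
33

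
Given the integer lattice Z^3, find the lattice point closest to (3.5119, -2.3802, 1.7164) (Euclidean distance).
(4, -2, 2)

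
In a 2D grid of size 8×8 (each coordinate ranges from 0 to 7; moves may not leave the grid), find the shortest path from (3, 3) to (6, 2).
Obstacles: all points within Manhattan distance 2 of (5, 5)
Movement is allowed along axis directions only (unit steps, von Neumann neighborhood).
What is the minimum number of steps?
4
(one shortest path: (3, 3) → (4, 3) → (4, 2) → (5, 2) → (6, 2))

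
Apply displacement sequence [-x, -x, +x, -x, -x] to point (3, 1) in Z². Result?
(0, 1)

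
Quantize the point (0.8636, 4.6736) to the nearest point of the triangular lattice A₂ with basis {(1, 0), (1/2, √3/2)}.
(0.5, 4.33)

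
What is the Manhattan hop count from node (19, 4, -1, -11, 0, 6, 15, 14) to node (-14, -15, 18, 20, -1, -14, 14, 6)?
132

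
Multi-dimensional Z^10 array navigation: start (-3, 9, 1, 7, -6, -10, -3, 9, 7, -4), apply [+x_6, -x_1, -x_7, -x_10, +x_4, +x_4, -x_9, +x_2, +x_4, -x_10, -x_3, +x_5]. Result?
(-4, 10, 0, 10, -5, -9, -4, 9, 6, -6)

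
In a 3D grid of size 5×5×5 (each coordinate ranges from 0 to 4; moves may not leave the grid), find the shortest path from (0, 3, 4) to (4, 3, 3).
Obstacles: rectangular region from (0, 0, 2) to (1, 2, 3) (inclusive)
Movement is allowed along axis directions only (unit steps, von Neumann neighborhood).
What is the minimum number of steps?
5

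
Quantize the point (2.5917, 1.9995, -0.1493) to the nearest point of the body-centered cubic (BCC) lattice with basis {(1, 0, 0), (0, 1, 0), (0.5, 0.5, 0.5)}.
(3, 2, 0)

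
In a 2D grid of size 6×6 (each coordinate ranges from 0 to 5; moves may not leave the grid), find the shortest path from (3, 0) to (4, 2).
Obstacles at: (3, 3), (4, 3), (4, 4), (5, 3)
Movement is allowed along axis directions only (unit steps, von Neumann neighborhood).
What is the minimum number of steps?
3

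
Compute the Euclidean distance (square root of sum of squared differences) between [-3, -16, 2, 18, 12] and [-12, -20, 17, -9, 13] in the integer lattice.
32.4345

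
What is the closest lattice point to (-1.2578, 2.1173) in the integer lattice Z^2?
(-1, 2)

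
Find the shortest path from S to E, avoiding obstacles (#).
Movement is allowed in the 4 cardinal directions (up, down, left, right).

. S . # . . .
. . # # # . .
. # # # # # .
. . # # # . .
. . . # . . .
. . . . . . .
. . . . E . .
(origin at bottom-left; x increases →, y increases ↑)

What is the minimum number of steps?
11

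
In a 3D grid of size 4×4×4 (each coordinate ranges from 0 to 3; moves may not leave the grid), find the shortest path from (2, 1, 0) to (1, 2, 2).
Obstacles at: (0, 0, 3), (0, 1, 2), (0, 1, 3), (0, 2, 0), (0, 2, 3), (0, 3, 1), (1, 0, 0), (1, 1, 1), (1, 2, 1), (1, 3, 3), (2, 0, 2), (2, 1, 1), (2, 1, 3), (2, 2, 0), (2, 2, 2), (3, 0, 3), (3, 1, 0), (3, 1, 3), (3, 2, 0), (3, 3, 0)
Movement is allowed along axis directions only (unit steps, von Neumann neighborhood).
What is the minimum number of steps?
6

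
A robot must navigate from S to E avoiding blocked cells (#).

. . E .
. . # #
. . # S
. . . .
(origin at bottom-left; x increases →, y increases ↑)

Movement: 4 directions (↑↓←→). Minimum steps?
7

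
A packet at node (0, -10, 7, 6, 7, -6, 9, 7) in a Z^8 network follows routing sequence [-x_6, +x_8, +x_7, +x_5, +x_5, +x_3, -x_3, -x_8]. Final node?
(0, -10, 7, 6, 9, -7, 10, 7)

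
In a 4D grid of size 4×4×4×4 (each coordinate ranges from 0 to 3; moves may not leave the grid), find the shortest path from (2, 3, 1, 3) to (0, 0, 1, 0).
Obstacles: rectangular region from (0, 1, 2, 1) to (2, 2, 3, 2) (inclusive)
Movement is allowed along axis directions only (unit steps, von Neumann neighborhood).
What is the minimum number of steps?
8
(one shortest path: (2, 3, 1, 3) → (1, 3, 1, 3) → (0, 3, 1, 3) → (0, 2, 1, 3) → (0, 1, 1, 3) → (0, 0, 1, 3) → (0, 0, 1, 2) → (0, 0, 1, 1) → (0, 0, 1, 0))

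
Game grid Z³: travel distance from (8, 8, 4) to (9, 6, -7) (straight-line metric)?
11.225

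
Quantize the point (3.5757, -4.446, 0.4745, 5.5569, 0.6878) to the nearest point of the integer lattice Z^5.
(4, -4, 0, 6, 1)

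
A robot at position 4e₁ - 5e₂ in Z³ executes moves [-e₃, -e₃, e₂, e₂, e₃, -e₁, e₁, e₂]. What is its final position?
(4, -2, -1)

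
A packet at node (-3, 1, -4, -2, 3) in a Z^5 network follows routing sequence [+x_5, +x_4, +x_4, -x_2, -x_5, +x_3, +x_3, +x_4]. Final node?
(-3, 0, -2, 1, 3)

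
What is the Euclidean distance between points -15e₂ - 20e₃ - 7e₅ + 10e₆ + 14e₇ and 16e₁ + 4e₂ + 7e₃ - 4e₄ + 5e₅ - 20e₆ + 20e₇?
49.4166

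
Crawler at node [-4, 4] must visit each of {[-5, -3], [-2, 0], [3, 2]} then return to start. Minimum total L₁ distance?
30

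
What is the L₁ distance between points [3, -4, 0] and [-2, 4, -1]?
14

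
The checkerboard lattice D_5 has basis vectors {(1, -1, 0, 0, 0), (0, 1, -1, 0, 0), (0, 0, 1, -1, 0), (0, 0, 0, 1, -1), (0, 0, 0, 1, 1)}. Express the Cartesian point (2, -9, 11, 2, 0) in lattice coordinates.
2b₁ - 7b₂ + 4b₃ + 3b₄ + 3b₅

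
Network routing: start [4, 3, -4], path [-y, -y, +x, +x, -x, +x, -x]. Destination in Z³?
(5, 1, -4)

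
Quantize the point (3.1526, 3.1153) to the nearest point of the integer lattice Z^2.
(3, 3)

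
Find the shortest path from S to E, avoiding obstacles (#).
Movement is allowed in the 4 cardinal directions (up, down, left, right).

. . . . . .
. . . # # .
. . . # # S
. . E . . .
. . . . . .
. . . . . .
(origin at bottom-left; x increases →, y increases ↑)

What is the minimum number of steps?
4
(one shortest path: (5, 3) → (5, 2) → (4, 2) → (3, 2) → (2, 2))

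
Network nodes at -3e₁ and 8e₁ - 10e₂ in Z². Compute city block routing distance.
21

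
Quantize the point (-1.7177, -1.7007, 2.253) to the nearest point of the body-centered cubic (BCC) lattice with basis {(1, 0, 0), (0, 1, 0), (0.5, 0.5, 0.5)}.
(-1.5, -1.5, 2.5)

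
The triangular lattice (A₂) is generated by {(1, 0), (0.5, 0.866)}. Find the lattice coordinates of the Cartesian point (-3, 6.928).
-7b₁ + 8b₂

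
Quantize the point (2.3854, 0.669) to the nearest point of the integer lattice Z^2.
(2, 1)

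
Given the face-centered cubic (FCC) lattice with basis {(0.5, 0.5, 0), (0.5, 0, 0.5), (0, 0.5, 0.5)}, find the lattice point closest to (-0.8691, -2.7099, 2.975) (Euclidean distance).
(-1, -3, 3)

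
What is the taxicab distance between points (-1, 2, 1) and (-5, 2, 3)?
6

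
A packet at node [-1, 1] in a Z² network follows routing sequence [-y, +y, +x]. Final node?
(0, 1)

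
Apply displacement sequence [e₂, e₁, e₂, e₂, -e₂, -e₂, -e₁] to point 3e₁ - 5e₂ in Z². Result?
(3, -4)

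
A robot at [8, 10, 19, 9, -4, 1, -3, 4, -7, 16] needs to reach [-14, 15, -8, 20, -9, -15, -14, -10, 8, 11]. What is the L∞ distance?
27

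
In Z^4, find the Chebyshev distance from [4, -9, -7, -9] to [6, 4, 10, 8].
17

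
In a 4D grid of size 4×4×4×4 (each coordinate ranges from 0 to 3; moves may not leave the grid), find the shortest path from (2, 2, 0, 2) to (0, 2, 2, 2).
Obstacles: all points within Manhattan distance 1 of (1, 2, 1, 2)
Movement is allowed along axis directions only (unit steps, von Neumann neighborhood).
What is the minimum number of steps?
6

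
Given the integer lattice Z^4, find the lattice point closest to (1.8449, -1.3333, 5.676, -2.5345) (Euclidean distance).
(2, -1, 6, -3)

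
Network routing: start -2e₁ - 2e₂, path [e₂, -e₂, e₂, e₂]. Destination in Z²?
(-2, 0)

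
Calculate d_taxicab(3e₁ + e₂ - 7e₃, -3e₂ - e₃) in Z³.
13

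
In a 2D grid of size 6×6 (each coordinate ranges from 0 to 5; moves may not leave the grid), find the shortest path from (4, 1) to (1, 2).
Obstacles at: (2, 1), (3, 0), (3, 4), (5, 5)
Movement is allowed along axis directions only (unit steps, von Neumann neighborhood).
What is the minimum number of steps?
4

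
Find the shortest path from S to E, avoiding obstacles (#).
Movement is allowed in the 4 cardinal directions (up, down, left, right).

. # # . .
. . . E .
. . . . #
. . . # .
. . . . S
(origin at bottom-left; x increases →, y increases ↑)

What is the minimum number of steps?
6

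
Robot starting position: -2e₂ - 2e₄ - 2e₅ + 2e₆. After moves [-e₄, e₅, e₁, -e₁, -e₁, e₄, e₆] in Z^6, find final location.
(-1, -2, 0, -2, -1, 3)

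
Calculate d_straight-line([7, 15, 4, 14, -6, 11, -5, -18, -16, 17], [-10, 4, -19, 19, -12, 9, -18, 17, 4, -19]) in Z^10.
63.9844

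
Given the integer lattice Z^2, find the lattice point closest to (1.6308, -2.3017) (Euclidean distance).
(2, -2)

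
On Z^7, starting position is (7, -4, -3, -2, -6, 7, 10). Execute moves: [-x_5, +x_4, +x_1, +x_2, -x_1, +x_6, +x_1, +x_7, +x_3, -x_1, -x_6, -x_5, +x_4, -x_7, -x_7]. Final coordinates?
(7, -3, -2, 0, -8, 7, 9)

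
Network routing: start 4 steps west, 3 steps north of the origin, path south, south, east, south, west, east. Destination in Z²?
(-3, 0)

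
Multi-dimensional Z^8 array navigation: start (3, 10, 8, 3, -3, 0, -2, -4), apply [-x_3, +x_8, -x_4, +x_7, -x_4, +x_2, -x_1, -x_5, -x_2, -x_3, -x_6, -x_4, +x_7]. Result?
(2, 10, 6, 0, -4, -1, 0, -3)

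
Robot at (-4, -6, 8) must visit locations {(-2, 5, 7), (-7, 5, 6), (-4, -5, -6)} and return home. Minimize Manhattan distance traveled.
60
(one optimal route: (-4, -6, 8) → (-2, 5, 7) → (-7, 5, 6) → (-4, -5, -6) → (-4, -6, 8))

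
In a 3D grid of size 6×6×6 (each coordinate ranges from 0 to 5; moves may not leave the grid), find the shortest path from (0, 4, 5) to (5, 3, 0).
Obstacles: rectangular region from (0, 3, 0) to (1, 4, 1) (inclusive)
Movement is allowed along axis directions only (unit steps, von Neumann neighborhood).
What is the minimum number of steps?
11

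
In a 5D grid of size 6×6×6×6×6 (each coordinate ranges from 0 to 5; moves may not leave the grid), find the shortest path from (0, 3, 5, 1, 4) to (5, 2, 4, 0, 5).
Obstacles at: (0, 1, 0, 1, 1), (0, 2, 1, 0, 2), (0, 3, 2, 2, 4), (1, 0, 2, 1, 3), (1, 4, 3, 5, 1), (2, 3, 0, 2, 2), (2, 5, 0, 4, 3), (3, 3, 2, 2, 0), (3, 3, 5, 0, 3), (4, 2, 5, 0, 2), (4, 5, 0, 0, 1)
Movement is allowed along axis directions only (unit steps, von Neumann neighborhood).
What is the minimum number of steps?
9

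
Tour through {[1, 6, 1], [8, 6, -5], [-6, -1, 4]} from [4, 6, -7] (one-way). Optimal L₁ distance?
36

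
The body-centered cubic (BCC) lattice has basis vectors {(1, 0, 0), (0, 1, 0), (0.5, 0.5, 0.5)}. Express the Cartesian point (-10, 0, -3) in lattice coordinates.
-7b₁ + 3b₂ - 6b₃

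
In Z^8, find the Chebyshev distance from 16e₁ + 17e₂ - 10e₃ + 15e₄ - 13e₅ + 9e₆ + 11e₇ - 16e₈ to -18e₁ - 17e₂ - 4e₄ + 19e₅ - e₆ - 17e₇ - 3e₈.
34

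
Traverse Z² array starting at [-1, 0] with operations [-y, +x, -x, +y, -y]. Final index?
(-1, -1)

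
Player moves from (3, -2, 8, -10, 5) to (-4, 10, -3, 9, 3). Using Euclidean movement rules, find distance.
26.0576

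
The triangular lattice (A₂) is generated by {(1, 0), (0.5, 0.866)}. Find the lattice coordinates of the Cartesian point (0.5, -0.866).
b₁ - b₂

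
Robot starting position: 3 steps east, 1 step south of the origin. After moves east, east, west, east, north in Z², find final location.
(5, 0)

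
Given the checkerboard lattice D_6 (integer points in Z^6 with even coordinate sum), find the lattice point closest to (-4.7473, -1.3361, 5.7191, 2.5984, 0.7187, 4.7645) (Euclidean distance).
(-5, -1, 6, 2, 1, 5)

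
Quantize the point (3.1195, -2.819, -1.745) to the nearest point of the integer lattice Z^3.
(3, -3, -2)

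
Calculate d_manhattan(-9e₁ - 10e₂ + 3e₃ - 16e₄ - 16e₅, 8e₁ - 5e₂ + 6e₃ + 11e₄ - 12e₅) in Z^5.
56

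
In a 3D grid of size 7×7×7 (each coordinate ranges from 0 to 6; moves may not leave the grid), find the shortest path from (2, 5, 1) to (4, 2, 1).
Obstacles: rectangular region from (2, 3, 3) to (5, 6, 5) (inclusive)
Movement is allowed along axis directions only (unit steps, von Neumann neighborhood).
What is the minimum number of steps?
5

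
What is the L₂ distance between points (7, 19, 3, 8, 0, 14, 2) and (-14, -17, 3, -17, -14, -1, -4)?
53.0943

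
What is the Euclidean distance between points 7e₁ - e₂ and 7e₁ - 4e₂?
3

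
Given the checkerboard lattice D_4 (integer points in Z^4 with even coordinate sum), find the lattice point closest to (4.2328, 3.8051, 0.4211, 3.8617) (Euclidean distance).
(4, 4, 0, 4)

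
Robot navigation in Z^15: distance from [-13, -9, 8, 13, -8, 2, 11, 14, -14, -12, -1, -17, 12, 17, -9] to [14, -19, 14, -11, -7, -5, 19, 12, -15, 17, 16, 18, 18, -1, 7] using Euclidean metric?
67.3127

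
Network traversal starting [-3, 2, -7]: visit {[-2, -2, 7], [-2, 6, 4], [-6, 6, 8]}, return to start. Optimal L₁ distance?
56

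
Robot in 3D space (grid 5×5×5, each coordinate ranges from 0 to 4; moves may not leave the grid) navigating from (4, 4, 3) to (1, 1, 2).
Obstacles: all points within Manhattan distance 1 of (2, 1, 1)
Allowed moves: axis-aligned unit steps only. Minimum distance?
7
(one shortest path: (4, 4, 3) → (3, 4, 3) → (2, 4, 3) → (1, 4, 3) → (1, 3, 3) → (1, 2, 3) → (1, 1, 3) → (1, 1, 2))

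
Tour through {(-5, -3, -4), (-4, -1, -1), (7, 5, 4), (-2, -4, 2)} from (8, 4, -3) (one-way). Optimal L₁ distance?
43
(one optimal route: (8, 4, -3) → (7, 5, 4) → (-2, -4, 2) → (-4, -1, -1) → (-5, -3, -4))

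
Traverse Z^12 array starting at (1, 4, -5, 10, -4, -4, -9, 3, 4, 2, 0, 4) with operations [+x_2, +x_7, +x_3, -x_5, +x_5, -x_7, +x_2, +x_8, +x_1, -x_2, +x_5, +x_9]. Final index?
(2, 5, -4, 10, -3, -4, -9, 4, 5, 2, 0, 4)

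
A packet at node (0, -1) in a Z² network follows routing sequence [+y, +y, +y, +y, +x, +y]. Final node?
(1, 4)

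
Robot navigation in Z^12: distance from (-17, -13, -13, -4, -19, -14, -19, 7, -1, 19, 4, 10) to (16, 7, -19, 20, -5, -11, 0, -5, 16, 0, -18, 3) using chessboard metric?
33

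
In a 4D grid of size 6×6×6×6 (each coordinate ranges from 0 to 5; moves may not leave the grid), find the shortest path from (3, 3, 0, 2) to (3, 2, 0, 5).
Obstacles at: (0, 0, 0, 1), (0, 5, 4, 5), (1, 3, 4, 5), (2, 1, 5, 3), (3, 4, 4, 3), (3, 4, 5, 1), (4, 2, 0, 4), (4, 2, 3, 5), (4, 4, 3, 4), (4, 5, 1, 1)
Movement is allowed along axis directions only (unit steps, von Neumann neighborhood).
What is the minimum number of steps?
4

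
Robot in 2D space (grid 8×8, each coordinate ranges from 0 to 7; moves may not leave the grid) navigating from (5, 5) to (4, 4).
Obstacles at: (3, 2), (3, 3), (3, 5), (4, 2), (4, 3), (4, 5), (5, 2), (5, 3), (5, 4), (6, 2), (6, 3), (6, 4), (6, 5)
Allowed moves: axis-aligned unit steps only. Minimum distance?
8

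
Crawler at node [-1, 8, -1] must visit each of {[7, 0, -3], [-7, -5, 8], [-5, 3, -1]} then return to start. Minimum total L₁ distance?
76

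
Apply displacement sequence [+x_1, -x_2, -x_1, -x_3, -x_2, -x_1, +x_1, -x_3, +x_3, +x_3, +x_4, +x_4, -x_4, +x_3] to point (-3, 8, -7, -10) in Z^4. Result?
(-3, 6, -6, -9)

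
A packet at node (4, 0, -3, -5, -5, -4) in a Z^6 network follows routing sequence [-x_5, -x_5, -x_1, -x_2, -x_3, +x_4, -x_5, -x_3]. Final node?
(3, -1, -5, -4, -8, -4)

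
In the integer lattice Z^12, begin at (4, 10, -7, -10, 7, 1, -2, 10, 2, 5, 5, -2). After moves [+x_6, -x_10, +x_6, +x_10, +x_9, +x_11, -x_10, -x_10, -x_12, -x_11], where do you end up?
(4, 10, -7, -10, 7, 3, -2, 10, 3, 3, 5, -3)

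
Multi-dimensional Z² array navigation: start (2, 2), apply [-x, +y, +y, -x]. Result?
(0, 4)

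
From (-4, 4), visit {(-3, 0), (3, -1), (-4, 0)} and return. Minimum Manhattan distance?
24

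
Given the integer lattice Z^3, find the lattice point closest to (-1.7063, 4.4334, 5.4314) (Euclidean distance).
(-2, 4, 5)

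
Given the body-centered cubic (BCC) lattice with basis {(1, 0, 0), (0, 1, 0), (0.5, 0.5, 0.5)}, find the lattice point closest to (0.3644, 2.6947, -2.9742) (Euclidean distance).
(0, 3, -3)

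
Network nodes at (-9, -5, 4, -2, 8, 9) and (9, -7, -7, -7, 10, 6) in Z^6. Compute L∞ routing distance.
18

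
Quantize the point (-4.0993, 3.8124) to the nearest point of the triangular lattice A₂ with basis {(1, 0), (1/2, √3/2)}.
(-4, 3.464)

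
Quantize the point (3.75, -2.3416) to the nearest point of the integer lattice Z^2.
(4, -2)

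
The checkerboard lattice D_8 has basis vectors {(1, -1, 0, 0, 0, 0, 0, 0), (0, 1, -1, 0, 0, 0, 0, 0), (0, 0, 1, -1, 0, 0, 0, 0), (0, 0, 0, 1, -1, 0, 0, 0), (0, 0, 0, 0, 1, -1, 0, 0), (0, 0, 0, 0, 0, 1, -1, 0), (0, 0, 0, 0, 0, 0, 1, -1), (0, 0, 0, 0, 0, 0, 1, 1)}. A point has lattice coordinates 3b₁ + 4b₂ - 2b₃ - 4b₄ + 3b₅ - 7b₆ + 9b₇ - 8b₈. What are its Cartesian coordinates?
(3, 1, -6, -2, 7, -10, 8, -17)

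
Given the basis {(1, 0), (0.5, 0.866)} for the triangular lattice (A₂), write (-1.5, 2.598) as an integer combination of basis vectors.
-3b₁ + 3b₂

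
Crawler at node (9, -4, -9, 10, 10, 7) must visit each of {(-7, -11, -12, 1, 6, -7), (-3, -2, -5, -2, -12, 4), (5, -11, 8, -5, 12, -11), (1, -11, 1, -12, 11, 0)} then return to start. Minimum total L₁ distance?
240
(one optimal route: (9, -4, -9, 10, 10, 7) → (-3, -2, -5, -2, -12, 4) → (-7, -11, -12, 1, 6, -7) → (5, -11, 8, -5, 12, -11) → (1, -11, 1, -12, 11, 0) → (9, -4, -9, 10, 10, 7))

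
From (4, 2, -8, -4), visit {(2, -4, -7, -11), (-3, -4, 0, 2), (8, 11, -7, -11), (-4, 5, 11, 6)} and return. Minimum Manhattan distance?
132
(one optimal route: (4, 2, -8, -4) → (8, 11, -7, -11) → (2, -4, -7, -11) → (-3, -4, 0, 2) → (-4, 5, 11, 6) → (4, 2, -8, -4))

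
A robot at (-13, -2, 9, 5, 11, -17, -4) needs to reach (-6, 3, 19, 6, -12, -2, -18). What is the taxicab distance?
75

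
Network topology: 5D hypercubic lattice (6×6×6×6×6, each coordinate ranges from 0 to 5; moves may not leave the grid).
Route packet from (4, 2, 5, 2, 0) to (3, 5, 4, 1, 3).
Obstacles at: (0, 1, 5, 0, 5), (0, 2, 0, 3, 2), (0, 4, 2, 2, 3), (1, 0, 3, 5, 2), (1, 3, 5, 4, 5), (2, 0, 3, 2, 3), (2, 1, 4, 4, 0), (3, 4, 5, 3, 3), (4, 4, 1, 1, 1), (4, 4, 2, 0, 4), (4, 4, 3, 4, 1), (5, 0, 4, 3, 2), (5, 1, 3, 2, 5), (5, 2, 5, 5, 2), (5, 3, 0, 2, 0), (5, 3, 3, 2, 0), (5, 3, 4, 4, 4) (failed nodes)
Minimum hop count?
9
(one shortest path: (4, 2, 5, 2, 0) → (3, 2, 5, 2, 0) → (3, 3, 5, 2, 0) → (3, 4, 5, 2, 0) → (3, 5, 5, 2, 0) → (3, 5, 4, 2, 0) → (3, 5, 4, 1, 0) → (3, 5, 4, 1, 1) → (3, 5, 4, 1, 2) → (3, 5, 4, 1, 3))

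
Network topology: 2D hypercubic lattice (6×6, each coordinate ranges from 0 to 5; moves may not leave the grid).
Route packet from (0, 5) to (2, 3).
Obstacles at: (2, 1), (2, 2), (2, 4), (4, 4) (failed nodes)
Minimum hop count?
4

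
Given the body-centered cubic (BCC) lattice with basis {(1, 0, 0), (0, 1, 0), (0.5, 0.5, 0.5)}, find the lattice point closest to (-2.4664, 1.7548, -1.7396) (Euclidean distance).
(-2.5, 1.5, -1.5)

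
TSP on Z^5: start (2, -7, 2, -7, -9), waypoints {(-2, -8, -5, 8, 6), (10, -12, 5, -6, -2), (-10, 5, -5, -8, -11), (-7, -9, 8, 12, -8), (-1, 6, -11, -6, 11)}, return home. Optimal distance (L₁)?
222
(one optimal route: (2, -7, 2, -7, -9) → (10, -12, 5, -6, -2) → (-7, -9, 8, 12, -8) → (-2, -8, -5, 8, 6) → (-1, 6, -11, -6, 11) → (-10, 5, -5, -8, -11) → (2, -7, 2, -7, -9))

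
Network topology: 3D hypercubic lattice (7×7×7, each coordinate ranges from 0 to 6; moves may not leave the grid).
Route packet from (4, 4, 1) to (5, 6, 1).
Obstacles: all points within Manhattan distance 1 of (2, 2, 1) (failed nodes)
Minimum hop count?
3
(one shortest path: (4, 4, 1) → (5, 4, 1) → (5, 5, 1) → (5, 6, 1))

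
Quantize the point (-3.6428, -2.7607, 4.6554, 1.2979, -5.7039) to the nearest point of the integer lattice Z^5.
(-4, -3, 5, 1, -6)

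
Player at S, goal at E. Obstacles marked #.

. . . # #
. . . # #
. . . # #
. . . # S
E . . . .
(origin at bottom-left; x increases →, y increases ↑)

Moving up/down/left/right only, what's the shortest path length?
5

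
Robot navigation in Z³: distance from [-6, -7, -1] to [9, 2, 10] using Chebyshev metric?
15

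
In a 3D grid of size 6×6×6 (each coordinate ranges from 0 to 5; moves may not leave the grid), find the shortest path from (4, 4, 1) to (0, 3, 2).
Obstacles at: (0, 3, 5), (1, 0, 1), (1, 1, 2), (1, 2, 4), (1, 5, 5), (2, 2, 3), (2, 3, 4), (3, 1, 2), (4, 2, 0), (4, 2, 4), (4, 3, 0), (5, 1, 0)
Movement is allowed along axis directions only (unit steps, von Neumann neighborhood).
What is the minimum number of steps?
6
(one shortest path: (4, 4, 1) → (3, 4, 1) → (2, 4, 1) → (1, 4, 1) → (0, 4, 1) → (0, 3, 1) → (0, 3, 2))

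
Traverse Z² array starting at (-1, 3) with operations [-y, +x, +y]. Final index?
(0, 3)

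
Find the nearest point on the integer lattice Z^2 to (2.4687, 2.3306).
(2, 2)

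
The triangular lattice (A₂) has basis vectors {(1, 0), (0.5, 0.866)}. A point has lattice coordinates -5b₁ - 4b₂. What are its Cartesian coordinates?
(-7, -3.464)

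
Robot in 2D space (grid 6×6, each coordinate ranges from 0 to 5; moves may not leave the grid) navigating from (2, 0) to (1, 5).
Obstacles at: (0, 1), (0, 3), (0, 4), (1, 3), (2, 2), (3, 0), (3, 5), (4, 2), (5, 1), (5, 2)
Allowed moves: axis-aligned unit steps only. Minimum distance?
8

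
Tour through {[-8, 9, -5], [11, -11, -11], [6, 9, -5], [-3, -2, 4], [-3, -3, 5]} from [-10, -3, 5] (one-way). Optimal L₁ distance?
79
(one optimal route: (-10, -3, 5) → (-3, -3, 5) → (-3, -2, 4) → (-8, 9, -5) → (6, 9, -5) → (11, -11, -11))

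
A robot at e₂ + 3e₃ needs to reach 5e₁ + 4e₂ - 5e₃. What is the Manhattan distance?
16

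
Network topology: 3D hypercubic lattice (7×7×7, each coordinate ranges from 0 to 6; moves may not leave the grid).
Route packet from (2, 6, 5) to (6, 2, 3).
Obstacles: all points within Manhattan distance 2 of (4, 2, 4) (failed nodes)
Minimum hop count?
10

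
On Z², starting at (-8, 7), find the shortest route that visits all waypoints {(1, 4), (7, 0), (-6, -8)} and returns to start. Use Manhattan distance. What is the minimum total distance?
60
(one optimal route: (-8, 7) → (1, 4) → (7, 0) → (-6, -8) → (-8, 7))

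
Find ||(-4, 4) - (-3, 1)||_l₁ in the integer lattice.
4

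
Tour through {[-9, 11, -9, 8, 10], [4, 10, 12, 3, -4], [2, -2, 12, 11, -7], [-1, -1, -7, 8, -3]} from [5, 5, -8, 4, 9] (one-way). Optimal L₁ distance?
116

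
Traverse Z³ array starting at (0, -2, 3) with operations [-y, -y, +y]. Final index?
(0, -3, 3)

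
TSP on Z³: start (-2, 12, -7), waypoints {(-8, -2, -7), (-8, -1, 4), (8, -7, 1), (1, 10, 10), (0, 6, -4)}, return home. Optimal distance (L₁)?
120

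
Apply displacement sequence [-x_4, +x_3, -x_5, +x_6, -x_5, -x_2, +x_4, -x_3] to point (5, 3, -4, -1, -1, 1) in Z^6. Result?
(5, 2, -4, -1, -3, 2)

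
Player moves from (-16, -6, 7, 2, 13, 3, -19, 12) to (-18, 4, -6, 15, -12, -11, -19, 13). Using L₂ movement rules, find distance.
35.5528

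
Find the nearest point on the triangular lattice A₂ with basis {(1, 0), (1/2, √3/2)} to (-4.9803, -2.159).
(-5, -1.732)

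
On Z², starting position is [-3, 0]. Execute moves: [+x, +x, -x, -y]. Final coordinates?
(-2, -1)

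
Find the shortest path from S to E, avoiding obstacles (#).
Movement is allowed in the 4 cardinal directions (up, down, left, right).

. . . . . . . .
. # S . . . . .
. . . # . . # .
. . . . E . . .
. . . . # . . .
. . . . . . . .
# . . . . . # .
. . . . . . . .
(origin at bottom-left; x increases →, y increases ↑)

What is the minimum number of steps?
4
(one shortest path: (2, 6) → (3, 6) → (4, 6) → (4, 5) → (4, 4))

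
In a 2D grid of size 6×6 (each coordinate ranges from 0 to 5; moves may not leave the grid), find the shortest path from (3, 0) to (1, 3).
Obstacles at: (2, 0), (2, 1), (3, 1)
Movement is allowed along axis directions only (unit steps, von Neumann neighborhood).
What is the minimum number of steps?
7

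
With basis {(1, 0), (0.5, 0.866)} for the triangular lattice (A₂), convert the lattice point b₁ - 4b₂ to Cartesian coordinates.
(-1, -3.464)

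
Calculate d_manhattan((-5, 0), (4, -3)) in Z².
12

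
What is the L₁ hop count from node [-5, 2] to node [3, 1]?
9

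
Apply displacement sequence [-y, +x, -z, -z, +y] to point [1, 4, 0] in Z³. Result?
(2, 4, -2)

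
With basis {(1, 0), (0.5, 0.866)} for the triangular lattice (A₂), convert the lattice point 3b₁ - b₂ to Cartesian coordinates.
(2.5, -0.866)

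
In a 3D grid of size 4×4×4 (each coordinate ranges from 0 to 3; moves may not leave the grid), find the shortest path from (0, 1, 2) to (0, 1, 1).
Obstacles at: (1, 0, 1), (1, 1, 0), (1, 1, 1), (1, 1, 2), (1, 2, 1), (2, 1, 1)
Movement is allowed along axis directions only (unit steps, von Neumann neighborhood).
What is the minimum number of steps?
1
(one shortest path: (0, 1, 2) → (0, 1, 1))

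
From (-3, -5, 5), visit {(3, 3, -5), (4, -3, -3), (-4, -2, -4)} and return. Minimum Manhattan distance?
52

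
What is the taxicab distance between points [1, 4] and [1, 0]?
4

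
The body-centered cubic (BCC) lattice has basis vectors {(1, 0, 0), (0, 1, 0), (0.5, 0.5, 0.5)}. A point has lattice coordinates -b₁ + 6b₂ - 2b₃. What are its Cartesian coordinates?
(-2, 5, -1)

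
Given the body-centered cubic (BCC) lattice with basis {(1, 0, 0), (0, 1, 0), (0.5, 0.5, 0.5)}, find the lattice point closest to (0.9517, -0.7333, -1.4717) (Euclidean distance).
(0.5, -0.5, -1.5)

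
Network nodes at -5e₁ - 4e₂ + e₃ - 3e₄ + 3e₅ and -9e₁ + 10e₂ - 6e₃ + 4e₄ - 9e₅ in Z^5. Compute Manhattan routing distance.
44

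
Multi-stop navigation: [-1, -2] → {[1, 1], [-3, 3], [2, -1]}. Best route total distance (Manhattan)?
13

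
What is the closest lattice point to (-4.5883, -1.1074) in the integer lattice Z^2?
(-5, -1)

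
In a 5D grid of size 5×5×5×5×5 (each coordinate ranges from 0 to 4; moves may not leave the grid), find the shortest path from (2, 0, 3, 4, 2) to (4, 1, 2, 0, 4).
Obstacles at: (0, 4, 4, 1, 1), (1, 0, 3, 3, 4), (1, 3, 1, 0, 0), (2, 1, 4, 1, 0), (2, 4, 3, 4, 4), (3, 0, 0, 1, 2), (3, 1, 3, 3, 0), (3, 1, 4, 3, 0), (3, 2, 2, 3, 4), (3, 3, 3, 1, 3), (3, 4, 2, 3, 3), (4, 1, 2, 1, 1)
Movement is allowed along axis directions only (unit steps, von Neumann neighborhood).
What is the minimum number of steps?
10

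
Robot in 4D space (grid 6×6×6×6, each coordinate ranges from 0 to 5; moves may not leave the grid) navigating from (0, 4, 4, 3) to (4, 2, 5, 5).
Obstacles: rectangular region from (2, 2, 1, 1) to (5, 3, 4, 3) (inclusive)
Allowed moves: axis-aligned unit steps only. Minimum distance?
9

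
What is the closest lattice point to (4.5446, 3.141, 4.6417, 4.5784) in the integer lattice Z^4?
(5, 3, 5, 5)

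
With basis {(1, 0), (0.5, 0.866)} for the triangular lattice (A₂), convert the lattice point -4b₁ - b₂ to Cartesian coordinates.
(-4.5, -0.866)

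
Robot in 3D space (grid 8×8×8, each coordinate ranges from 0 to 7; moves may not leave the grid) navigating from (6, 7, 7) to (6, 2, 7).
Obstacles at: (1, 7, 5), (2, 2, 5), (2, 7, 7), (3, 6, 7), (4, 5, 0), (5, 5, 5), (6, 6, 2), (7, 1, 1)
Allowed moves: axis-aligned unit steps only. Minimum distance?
5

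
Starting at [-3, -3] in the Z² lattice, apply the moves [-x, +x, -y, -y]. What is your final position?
(-3, -5)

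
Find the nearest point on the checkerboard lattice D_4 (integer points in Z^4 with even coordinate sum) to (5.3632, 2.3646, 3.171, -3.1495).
(5, 3, 3, -3)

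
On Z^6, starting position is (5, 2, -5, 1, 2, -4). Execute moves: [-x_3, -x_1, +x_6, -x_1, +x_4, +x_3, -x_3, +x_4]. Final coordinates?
(3, 2, -6, 3, 2, -3)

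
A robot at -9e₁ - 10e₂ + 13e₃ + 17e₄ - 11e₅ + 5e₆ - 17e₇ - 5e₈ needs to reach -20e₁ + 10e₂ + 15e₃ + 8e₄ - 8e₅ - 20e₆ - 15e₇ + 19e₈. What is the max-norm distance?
25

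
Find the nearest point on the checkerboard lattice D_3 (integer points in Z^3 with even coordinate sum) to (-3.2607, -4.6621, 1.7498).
(-3, -5, 2)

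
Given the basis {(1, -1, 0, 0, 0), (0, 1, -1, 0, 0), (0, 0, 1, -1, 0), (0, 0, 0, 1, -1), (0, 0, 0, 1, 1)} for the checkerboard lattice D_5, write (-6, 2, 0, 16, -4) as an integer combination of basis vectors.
-6b₁ - 4b₂ - 4b₃ + 8b₄ + 4b₅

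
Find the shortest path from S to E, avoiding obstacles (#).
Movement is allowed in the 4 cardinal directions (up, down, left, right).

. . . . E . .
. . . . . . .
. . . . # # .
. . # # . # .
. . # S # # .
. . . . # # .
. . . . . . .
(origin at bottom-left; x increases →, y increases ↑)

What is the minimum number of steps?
11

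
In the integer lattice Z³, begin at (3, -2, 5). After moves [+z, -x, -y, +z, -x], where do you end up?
(1, -3, 7)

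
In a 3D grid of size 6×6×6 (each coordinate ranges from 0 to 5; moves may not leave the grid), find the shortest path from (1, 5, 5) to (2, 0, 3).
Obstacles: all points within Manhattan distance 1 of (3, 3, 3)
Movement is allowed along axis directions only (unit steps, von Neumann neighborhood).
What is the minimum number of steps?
8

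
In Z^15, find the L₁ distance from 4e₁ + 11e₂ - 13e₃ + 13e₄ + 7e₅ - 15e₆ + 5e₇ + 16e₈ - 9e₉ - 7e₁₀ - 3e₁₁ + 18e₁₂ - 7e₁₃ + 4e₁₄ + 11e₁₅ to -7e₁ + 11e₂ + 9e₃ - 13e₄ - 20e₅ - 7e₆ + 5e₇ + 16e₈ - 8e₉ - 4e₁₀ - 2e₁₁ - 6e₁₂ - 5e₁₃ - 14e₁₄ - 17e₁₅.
171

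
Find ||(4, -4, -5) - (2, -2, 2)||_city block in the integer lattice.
11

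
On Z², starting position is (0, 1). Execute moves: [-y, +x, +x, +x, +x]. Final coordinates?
(4, 0)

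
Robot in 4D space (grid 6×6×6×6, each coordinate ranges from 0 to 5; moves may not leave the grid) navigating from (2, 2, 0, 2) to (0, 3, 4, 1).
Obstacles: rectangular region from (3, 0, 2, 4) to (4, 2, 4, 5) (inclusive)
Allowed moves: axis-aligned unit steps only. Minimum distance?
8
(one shortest path: (2, 2, 0, 2) → (1, 2, 0, 2) → (0, 2, 0, 2) → (0, 3, 0, 2) → (0, 3, 1, 2) → (0, 3, 2, 2) → (0, 3, 3, 2) → (0, 3, 4, 2) → (0, 3, 4, 1))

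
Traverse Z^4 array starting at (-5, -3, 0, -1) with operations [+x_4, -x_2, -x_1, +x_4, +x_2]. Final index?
(-6, -3, 0, 1)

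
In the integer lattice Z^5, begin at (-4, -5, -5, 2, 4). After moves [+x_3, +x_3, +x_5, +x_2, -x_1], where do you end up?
(-5, -4, -3, 2, 5)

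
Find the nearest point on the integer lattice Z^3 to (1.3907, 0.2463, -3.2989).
(1, 0, -3)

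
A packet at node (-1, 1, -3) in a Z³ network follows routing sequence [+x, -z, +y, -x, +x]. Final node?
(0, 2, -4)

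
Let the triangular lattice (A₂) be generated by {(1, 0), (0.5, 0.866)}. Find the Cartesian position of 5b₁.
(5, 0)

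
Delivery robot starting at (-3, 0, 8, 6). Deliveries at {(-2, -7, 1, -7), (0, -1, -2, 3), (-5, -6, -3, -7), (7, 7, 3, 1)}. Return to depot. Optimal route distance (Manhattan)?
106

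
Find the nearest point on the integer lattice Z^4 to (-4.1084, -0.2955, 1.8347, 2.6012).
(-4, 0, 2, 3)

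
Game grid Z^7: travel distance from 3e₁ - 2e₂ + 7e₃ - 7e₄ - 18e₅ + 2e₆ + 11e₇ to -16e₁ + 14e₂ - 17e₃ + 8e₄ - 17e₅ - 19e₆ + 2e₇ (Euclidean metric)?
44.0568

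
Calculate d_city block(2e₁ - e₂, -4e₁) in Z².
7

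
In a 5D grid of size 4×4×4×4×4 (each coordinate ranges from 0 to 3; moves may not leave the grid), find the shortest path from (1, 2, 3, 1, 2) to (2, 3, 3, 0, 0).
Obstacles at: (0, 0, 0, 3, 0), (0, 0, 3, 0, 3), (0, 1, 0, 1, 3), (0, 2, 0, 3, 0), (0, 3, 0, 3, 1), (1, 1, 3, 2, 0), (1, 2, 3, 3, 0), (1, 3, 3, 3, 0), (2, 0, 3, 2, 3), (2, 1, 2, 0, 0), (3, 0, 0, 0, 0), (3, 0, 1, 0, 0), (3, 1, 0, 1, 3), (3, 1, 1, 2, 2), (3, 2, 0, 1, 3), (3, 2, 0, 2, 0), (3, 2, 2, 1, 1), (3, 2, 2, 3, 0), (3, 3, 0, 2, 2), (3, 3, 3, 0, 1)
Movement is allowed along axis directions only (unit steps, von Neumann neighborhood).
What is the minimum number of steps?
5
(one shortest path: (1, 2, 3, 1, 2) → (2, 2, 3, 1, 2) → (2, 3, 3, 1, 2) → (2, 3, 3, 0, 2) → (2, 3, 3, 0, 1) → (2, 3, 3, 0, 0))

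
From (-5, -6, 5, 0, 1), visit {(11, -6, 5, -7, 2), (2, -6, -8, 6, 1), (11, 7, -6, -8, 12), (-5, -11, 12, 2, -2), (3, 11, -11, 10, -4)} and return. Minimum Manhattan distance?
196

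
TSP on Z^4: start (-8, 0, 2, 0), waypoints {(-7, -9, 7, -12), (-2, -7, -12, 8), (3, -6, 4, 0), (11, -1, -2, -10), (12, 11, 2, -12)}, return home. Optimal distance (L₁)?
184
(one optimal route: (-8, 0, 2, 0) → (-7, -9, 7, -12) → (12, 11, 2, -12) → (11, -1, -2, -10) → (3, -6, 4, 0) → (-2, -7, -12, 8) → (-8, 0, 2, 0))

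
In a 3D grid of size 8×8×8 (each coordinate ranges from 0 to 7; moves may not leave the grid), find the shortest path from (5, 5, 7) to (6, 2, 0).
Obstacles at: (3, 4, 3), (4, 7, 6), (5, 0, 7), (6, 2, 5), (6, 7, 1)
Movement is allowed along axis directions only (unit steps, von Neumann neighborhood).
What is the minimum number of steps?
11
(one shortest path: (5, 5, 7) → (6, 5, 7) → (6, 4, 7) → (6, 3, 7) → (6, 3, 6) → (6, 3, 5) → (6, 3, 4) → (6, 2, 4) → (6, 2, 3) → (6, 2, 2) → (6, 2, 1) → (6, 2, 0))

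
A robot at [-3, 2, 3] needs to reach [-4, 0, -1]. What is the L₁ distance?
7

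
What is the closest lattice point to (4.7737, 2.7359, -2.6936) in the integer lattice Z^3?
(5, 3, -3)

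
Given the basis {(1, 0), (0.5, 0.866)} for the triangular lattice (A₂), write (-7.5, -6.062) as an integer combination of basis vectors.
-4b₁ - 7b₂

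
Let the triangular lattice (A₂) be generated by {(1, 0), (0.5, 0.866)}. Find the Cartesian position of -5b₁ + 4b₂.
(-3, 3.464)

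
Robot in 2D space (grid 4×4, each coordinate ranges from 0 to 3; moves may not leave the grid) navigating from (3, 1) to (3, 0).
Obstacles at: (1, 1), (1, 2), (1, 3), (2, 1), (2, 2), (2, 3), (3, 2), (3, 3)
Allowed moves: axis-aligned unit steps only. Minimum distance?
1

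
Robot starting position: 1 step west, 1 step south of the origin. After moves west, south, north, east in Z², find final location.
(-1, -1)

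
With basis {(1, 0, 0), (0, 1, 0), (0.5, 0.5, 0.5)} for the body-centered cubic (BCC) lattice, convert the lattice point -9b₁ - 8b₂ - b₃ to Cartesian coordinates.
(-9.5, -8.5, -0.5)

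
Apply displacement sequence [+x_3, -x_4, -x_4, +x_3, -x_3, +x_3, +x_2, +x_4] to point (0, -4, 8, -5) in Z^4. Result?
(0, -3, 10, -6)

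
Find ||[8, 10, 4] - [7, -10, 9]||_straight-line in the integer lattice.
20.6398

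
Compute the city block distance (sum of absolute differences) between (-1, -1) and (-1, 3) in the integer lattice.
4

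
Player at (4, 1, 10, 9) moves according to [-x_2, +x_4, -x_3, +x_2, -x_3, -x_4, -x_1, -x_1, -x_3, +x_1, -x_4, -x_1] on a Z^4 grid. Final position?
(2, 1, 7, 8)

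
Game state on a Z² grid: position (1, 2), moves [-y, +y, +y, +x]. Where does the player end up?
(2, 3)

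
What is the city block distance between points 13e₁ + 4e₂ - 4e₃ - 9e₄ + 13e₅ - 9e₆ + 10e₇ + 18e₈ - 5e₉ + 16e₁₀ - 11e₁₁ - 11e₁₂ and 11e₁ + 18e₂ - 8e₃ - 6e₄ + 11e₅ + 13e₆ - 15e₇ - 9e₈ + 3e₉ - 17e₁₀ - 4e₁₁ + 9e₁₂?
167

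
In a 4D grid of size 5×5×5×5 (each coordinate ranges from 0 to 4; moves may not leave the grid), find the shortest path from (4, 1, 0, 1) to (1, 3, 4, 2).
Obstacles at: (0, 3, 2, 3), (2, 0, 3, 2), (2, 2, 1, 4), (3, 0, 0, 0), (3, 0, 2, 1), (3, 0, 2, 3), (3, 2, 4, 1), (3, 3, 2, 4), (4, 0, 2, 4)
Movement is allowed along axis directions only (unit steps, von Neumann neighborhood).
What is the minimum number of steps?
10
(one shortest path: (4, 1, 0, 1) → (3, 1, 0, 1) → (2, 1, 0, 1) → (1, 1, 0, 1) → (1, 2, 0, 1) → (1, 3, 0, 1) → (1, 3, 1, 1) → (1, 3, 2, 1) → (1, 3, 3, 1) → (1, 3, 4, 1) → (1, 3, 4, 2))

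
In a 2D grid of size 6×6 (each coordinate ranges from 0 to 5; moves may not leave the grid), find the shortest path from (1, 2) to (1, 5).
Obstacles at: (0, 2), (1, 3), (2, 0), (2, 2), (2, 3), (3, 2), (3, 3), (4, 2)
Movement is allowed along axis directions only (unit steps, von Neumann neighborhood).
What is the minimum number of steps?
13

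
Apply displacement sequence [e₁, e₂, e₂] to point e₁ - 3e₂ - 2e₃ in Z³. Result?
(2, -1, -2)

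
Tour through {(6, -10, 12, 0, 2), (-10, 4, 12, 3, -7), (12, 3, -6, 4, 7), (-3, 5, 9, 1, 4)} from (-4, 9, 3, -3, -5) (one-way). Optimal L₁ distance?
128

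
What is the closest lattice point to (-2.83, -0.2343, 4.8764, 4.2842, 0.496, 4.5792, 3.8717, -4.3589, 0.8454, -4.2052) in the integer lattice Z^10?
(-3, 0, 5, 4, 0, 5, 4, -4, 1, -4)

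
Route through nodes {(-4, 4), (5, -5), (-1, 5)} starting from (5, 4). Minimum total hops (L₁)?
29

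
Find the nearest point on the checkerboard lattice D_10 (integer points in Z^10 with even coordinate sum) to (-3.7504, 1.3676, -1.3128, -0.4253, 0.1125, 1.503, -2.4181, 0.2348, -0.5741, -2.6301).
(-4, 1, -1, 0, 0, 2, -2, 0, -1, -3)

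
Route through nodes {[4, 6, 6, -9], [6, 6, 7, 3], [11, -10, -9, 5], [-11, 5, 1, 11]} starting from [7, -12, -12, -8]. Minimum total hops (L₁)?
117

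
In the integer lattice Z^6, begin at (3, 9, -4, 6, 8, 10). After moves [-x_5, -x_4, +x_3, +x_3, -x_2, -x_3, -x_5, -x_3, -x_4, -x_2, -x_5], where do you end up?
(3, 7, -4, 4, 5, 10)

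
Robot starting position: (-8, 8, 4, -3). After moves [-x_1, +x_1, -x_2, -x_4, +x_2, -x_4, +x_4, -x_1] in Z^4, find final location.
(-9, 8, 4, -4)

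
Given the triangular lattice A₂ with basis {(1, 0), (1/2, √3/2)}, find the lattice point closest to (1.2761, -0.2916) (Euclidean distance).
(1, 0)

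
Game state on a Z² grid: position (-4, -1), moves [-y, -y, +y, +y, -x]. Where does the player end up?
(-5, -1)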